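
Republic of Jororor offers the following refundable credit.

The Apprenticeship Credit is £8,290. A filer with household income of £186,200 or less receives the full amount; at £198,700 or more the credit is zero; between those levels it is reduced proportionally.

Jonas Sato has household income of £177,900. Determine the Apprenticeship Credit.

Apprenticeship Credit: £177,900 is at or below the £186,200 threshold, so the full £8,290 applies.

£8,290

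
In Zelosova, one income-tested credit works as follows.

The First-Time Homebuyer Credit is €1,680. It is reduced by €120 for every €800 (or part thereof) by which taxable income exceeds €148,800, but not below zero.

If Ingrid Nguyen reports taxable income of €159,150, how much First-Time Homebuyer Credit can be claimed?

First-Time Homebuyer Credit: income exceeds €148,800 by €10,350, which is 13 full-or-partial €800 increments; reduction = 13 × €120 = €1,560, leaving €120.

€120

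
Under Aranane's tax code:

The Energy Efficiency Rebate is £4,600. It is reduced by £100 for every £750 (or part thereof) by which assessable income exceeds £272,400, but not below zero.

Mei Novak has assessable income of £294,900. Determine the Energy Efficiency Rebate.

£1,600

Energy Efficiency Rebate: income exceeds £272,400 by £22,500, which is 30 full-or-partial £750 increments; reduction = 30 × £100 = £3,000, leaving £1,600.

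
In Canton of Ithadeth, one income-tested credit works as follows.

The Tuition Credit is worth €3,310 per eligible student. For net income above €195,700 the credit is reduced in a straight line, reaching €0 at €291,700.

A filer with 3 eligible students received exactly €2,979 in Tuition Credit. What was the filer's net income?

€262,900

Full credit = 3 × €3,310 = €9,930.
€2,979 is 2,979/9,930 of the full €9,930, so 6,951/9,930 of the €96,000 range has been used: income = €195,700 + €96,000 × 6,951/9,930 = €262,900.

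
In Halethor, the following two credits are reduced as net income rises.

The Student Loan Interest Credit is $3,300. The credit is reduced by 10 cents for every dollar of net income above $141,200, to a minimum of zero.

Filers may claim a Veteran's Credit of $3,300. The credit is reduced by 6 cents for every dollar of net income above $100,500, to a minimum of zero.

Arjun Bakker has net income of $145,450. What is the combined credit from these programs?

Student Loan Interest Credit: 10% of the $4,250 excess over $141,200 is $425; credit = $3,300 − $425 = $2,875.
Veteran's Credit: 6% of the $44,950 excess over $100,500 is $2,697; credit = $3,300 − $2,697 = $603.
Total: $2,875 + $603 = $3,478.

$3,478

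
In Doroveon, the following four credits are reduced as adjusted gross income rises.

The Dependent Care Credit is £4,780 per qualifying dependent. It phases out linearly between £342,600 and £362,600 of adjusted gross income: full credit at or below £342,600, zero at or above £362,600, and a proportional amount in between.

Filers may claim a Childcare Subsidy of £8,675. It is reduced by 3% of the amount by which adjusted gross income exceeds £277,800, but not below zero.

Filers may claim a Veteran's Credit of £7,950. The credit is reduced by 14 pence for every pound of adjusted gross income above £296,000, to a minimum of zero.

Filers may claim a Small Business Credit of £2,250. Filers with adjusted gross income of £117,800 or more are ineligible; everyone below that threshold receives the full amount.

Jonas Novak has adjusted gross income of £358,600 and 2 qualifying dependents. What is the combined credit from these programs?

Dependent Care Credit: base = 2 × £4,780 = £9,560. £358,600 is £16,000 into a £20,000 phase-out range, leaving 4,000/20,000 of the credit: £9,560 × 4,000/20,000 = £1,912.
Childcare Subsidy: 3% of the £80,800 excess over £277,800 is £2,424; credit = £8,675 − £2,424 = £6,251.
Veteran's Credit: 14% of the £62,600 excess over £296,000 is £8,764 ≥ base, so the credit is £0.
Small Business Credit: £358,600 meets or exceeds the £117,800 cutoff, so the credit is £0.
Total: £1,912 + £6,251 + £0 + £0 = £8,163.

£8,163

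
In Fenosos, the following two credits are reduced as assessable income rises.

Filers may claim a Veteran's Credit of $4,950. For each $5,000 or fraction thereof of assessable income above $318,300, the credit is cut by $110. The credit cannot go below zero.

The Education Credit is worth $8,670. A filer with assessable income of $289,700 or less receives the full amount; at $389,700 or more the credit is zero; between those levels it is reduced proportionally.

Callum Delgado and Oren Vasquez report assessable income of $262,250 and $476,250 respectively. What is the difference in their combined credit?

Callum ($262,250): Veteran's Credit: $262,250 is at or below the $318,300 threshold, so the full $4,950 applies. Education Credit: $262,250 is at or below the $289,700 threshold, so the full $8,670 applies. total $4,950 + $8,670 = $13,620
Oren ($476,250): Veteran's Credit: income exceeds $318,300 by $157,950, which is 32 full-or-partial $5,000 increments; reduction = 32 × $110 = $3,520, leaving $1,430. Education Credit: $476,250 is at or above $389,700, so the credit is $0. total $1,430 + $0 = $1,430
Difference: |$13,620 − $1,430| = $12,190.

$12,190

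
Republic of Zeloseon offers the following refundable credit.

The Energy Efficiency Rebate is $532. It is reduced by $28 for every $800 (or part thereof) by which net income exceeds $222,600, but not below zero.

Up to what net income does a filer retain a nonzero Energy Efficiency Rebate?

$237,000

After 18 increments the reduction is 18 × $28 = $504, leaving $28; one more increment wipes it out. Increment 18 ends at excess 18 × $800 = $14,400, so the highest qualifying income is $222,600 + $14,400 = $237,000.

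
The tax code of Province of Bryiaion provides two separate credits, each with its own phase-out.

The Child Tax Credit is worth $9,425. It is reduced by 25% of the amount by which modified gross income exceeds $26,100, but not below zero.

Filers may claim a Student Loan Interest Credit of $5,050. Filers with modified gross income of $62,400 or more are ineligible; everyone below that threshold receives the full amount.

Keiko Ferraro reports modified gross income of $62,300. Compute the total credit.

Child Tax Credit: 25% of the $36,200 excess over $26,100 is $9,050; credit = $9,425 − $9,050 = $375.
Student Loan Interest Credit: $62,300 is below the $62,400 cutoff, so the full $5,050 applies.
Total: $375 + $5,050 = $5,425.

$5,425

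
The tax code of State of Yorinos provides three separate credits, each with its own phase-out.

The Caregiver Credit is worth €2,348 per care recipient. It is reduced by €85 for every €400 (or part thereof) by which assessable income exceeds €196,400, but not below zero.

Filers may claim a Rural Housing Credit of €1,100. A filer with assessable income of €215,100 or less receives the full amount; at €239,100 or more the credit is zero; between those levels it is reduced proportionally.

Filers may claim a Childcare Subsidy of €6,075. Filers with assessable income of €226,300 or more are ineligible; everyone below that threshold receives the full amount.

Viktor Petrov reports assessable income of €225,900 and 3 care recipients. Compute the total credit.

€7,434

Caregiver Credit: base = 3 × €2,348 = €7,044. income exceeds €196,400 by €29,500, which is 74 full-or-partial €400 increments; reduction = 74 × €85 = €6,290, leaving €754.
Rural Housing Credit: €225,900 is €10,800 into a €24,000 phase-out range, leaving 13,200/24,000 of the credit: €1,100 × 13,200/24,000 = €605.
Childcare Subsidy: €225,900 is below the €226,300 cutoff, so the full €6,075 applies.
Total: €754 + €605 + €6,075 = €7,434.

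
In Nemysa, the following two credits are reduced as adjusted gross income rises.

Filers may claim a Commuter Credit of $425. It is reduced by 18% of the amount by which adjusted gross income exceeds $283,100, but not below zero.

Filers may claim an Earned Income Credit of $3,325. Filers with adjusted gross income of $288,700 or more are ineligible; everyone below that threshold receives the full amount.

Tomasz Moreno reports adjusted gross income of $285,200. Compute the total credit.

Commuter Credit: 18% of the $2,100 excess over $283,100 is $378; credit = $425 − $378 = $47.
Earned Income Credit: $285,200 is below the $288,700 cutoff, so the full $3,325 applies.
Total: $47 + $3,325 = $3,372.

$3,372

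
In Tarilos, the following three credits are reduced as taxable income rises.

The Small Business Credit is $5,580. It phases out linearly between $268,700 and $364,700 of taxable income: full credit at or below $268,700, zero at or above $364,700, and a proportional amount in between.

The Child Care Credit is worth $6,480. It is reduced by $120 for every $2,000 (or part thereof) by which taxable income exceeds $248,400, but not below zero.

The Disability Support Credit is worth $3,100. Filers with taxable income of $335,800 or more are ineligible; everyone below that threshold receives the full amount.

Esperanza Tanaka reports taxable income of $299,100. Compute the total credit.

$10,273

Small Business Credit: $299,100 is $30,400 into a $96,000 phase-out range, leaving 65,600/96,000 of the credit: $5,580 × 65,600/96,000 = $3,813.
Child Care Credit: income exceeds $248,400 by $50,700, which is 26 full-or-partial $2,000 increments; reduction = 26 × $120 = $3,120, leaving $3,360.
Disability Support Credit: $299,100 is below the $335,800 cutoff, so the full $3,100 applies.
Total: $3,813 + $3,360 + $3,100 = $10,273.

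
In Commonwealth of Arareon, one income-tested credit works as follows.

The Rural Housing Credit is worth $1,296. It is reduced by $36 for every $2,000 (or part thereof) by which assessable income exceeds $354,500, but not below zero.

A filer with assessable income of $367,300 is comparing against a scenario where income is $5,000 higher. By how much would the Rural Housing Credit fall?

At $367,300 — income exceeds $354,500 by $12,800, which is 7 full-or-partial $2,000 increments; reduction = 7 × $36 = $252, leaving $1,044.
At $372,300 — income exceeds $354,500 by $17,800, which is 9 full-or-partial $2,000 increments; reduction = 9 × $36 = $324, leaving $972.
Lost: $1,044 − $972 = $72.

$72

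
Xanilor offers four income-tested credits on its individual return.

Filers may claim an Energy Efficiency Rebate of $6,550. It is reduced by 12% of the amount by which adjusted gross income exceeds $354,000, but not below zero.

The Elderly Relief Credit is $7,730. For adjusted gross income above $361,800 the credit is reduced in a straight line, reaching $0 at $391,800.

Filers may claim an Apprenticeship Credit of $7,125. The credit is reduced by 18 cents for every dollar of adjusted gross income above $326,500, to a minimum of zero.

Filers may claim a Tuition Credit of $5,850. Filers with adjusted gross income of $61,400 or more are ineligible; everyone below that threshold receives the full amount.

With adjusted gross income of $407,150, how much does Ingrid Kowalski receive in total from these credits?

Energy Efficiency Rebate: 12% of the $53,150 excess over $354,000 is $6,378; credit = $6,550 − $6,378 = $172.
Elderly Relief Credit: $407,150 is at or above $391,800, so the credit is $0.
Apprenticeship Credit: 18% of the $80,650 excess over $326,500 is $14,517 ≥ base, so the credit is $0.
Tuition Credit: $407,150 meets or exceeds the $61,400 cutoff, so the credit is $0.
Total: $172 + $0 + $0 + $0 = $172.

$172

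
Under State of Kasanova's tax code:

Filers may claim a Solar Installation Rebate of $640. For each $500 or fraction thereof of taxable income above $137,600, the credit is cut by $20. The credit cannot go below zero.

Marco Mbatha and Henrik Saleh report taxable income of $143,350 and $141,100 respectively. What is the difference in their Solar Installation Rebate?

Marco ($143,350): Solar Installation Rebate: income exceeds $137,600 by $5,750, which is 12 full-or-partial $500 increments; reduction = 12 × $20 = $240, leaving $400.
Henrik ($141,100): Solar Installation Rebate: income exceeds $137,600 by $3,500, which is 7 full-or-partial $500 increments; reduction = 7 × $20 = $140, leaving $500.
Difference: |$400 − $500| = $100.

$100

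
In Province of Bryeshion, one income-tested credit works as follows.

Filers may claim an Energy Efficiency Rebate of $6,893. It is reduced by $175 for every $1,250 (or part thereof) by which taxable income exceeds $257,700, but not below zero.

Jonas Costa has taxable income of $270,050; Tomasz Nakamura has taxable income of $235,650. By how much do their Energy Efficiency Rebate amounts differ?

$1,750

Jonas ($270,050): Energy Efficiency Rebate: income exceeds $257,700 by $12,350, which is 10 full-or-partial $1,250 increments; reduction = 10 × $175 = $1,750, leaving $5,143.
Tomasz ($235,650): Energy Efficiency Rebate: $235,650 is at or below the $257,700 threshold, so the full $6,893 applies.
Difference: |$5,143 − $6,893| = $1,750.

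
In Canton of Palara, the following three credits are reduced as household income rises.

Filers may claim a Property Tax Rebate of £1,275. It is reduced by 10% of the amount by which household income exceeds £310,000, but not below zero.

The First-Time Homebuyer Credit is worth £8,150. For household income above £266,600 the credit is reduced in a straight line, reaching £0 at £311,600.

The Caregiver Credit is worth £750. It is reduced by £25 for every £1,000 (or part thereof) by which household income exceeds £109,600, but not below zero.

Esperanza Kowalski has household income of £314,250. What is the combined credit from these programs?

£850

Property Tax Rebate: 10% of the £4,250 excess over £310,000 is £425; credit = £1,275 − £425 = £850.
First-Time Homebuyer Credit: £314,250 is at or above £311,600, so the credit is £0.
Caregiver Credit: income exceeds £109,600 by £204,650 → 205 increments × £25 = £5,125 ≥ base, so the credit is £0.
Total: £850 + £0 + £0 = £850.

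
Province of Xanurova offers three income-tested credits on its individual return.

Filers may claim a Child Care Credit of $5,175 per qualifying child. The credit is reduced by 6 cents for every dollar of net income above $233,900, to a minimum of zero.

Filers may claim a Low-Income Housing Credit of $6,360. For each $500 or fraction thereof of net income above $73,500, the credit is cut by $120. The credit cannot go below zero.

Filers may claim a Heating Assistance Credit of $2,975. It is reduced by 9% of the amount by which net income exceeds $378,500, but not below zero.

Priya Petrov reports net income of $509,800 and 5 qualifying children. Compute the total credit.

Child Care Credit: base = 5 × $5,175 = $25,875. 6% of the $275,900 excess over $233,900 is $16,554; credit = $25,875 − $16,554 = $9,321.
Low-Income Housing Credit: income exceeds $73,500 by $436,300 → 873 increments × $120 = $104,760 ≥ base, so the credit is $0.
Heating Assistance Credit: 9% of the $131,300 excess over $378,500 is $11,817 ≥ base, so the credit is $0.
Total: $9,321 + $0 + $0 = $9,321.

$9,321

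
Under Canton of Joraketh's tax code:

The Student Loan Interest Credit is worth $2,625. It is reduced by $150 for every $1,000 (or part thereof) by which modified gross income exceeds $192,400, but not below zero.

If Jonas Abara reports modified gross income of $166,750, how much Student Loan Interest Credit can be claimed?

$2,625

Student Loan Interest Credit: $166,750 is at or below the $192,400 threshold, so the full $2,625 applies.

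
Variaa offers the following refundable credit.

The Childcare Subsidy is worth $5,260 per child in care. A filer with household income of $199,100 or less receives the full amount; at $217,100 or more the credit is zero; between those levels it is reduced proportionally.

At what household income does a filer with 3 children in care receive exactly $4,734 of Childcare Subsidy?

Full credit = 3 × $5,260 = $15,780.
$4,734 is 4,734/15,780 of the full $15,780, so 11,046/15,780 of the $18,000 range has been used: income = $199,100 + $18,000 × 11,046/15,780 = $211,700.

$211,700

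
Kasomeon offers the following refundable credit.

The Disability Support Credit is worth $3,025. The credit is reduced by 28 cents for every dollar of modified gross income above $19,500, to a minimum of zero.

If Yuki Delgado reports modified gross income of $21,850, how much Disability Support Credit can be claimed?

Disability Support Credit: 28% of the $2,350 excess over $19,500 is $658; credit = $3,025 − $658 = $2,367.

$2,367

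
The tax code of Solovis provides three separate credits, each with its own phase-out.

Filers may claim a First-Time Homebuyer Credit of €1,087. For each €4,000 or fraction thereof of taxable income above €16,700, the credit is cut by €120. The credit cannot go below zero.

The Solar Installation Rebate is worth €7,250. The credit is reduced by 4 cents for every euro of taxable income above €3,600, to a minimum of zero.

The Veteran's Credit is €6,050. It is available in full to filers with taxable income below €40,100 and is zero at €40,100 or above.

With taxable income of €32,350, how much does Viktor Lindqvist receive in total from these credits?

First-Time Homebuyer Credit: income exceeds €16,700 by €15,650, which is 4 full-or-partial €4,000 increments; reduction = 4 × €120 = €480, leaving €607.
Solar Installation Rebate: 4% of the €28,750 excess over €3,600 is €1,150; credit = €7,250 − €1,150 = €6,100.
Veteran's Credit: €32,350 is below the €40,100 cutoff, so the full €6,050 applies.
Total: €607 + €6,100 + €6,050 = €12,757.

€12,757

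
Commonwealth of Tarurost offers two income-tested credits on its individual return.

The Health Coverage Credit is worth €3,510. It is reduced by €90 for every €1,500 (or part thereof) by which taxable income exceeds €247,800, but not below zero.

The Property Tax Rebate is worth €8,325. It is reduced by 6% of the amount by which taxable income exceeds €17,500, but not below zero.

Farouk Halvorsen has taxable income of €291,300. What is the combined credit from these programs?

€900

Health Coverage Credit: income exceeds €247,800 by €43,500, which is 29 full-or-partial €1,500 increments; reduction = 29 × €90 = €2,610, leaving €900.
Property Tax Rebate: 6% of the €273,800 excess over €17,500 is €16,428 ≥ base, so the credit is €0.
Total: €900 + €0 = €900.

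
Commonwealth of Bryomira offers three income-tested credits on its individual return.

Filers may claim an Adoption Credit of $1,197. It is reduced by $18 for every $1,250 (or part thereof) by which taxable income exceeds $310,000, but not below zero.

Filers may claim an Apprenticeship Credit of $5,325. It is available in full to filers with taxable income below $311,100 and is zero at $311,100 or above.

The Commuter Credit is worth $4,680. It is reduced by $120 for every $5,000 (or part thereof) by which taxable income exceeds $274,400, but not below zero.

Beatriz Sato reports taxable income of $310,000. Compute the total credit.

$10,242

Adoption Credit: $310,000 is at or below the $310,000 threshold, so the full $1,197 applies.
Apprenticeship Credit: $310,000 is below the $311,100 cutoff, so the full $5,325 applies.
Commuter Credit: income exceeds $274,400 by $35,600, which is 8 full-or-partial $5,000 increments; reduction = 8 × $120 = $960, leaving $3,720.
Total: $1,197 + $5,325 + $3,720 = $10,242.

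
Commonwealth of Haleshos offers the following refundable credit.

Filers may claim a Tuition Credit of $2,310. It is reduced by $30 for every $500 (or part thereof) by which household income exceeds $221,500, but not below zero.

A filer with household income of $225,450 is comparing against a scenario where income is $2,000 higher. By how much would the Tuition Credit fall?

$120

At $225,450 — income exceeds $221,500 by $3,950, which is 8 full-or-partial $500 increments; reduction = 8 × $30 = $240, leaving $2,070.
At $227,450 — income exceeds $221,500 by $5,950, which is 12 full-or-partial $500 increments; reduction = 12 × $30 = $360, leaving $1,950.
Lost: $2,070 − $1,950 = $120.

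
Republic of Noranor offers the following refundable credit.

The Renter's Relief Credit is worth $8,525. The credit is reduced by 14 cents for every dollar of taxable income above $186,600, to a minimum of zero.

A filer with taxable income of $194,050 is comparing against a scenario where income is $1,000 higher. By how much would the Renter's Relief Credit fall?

At $194,050 — 14% of the $7,450 excess over $186,600 is $1,043; credit = $8,525 − $1,043 = $7,482.
At $195,050 — 14% of the $8,450 excess over $186,600 is $1,183; credit = $8,525 − $1,183 = $7,342.
Lost: $7,482 − $7,342 = $140.

$140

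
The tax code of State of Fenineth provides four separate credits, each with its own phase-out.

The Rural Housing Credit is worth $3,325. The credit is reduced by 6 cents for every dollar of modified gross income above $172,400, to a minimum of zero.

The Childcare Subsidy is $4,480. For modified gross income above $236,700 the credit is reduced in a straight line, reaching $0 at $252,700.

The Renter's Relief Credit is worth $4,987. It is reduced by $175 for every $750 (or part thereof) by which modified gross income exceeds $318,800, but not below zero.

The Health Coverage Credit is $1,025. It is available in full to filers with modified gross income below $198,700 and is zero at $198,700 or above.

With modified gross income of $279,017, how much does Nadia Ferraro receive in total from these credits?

Rural Housing Credit: 6% of the $106,617 excess over $172,400 is $6,397.02 ≥ base, so the credit is $0.
Childcare Subsidy: $279,017 is at or above $252,700, so the credit is $0.
Renter's Relief Credit: $279,017 is at or below the $318,800 threshold, so the full $4,987 applies.
Health Coverage Credit: $279,017 meets or exceeds the $198,700 cutoff, so the credit is $0.
Total: $0 + $0 + $4,987 + $0 = $4,987.

$4,987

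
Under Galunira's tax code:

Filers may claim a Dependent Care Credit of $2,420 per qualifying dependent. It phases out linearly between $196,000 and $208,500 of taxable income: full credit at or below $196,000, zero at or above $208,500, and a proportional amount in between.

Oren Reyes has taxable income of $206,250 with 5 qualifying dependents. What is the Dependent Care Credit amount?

$2,178

Dependent Care Credit: base = 5 × $2,420 = $12,100. $206,250 is $10,250 into a $12,500 phase-out range, leaving 2,250/12,500 of the credit: $12,100 × 2,250/12,500 = $2,178.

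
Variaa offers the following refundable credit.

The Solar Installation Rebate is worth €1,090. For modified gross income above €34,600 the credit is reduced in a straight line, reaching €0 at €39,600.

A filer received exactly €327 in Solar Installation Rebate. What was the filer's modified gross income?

€38,100

€327 is 327/1,090 of the full €1,090, so 763/1,090 of the €5,000 range has been used: income = €34,600 + €5,000 × 763/1,090 = €38,100.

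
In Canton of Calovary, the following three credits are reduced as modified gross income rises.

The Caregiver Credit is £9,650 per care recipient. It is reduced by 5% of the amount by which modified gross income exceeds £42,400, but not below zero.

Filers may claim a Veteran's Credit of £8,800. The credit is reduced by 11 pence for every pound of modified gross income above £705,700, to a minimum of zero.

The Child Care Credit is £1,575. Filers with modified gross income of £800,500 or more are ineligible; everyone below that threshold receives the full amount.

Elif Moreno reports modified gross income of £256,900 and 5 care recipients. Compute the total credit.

£47,900

Caregiver Credit: base = 5 × £9,650 = £48,250. 5% of the £214,500 excess over £42,400 is £10,725; credit = £48,250 − £10,725 = £37,525.
Veteran's Credit: £256,900 is at or below the £705,700 threshold, so the full £8,800 applies.
Child Care Credit: £256,900 is below the £800,500 cutoff, so the full £1,575 applies.
Total: £37,525 + £8,800 + £1,575 = £47,900.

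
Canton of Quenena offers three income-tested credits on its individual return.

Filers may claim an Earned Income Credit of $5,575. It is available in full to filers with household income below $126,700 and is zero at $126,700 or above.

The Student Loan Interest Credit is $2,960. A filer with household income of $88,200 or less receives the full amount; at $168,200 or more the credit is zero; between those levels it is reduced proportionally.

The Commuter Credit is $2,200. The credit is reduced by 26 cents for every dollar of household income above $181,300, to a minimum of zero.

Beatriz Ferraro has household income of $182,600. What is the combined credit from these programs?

$1,862

Earned Income Credit: $182,600 meets or exceeds the $126,700 cutoff, so the credit is $0.
Student Loan Interest Credit: $182,600 is at or above $168,200, so the credit is $0.
Commuter Credit: 26% of the $1,300 excess over $181,300 is $338; credit = $2,200 − $338 = $1,862.
Total: $0 + $0 + $1,862 = $1,862.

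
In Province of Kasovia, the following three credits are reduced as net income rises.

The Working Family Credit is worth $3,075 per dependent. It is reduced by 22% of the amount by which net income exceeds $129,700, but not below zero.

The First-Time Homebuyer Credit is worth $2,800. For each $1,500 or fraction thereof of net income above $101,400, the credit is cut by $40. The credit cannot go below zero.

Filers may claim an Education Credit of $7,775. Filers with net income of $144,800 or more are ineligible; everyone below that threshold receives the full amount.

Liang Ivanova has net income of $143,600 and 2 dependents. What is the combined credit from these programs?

Working Family Credit: base = 2 × $3,075 = $6,150. 22% of the $13,900 excess over $129,700 is $3,058; credit = $6,150 − $3,058 = $3,092.
First-Time Homebuyer Credit: income exceeds $101,400 by $42,200, which is 29 full-or-partial $1,500 increments; reduction = 29 × $40 = $1,160, leaving $1,640.
Education Credit: $143,600 is below the $144,800 cutoff, so the full $7,775 applies.
Total: $3,092 + $1,640 + $7,775 = $12,507.

$12,507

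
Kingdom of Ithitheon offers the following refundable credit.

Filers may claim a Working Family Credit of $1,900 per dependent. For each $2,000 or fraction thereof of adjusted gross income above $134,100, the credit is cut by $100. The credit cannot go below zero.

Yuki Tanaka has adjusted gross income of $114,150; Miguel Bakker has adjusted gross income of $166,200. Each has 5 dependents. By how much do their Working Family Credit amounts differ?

Yuki ($114,150): Working Family Credit: base = 5 × $1,900 = $9,500. $114,150 is at or below the $134,100 threshold, so the full $9,500 applies.
Miguel ($166,200): Working Family Credit: base = 5 × $1,900 = $9,500. income exceeds $134,100 by $32,100, which is 17 full-or-partial $2,000 increments; reduction = 17 × $100 = $1,700, leaving $7,800.
Difference: |$9,500 − $7,800| = $1,700.

$1,700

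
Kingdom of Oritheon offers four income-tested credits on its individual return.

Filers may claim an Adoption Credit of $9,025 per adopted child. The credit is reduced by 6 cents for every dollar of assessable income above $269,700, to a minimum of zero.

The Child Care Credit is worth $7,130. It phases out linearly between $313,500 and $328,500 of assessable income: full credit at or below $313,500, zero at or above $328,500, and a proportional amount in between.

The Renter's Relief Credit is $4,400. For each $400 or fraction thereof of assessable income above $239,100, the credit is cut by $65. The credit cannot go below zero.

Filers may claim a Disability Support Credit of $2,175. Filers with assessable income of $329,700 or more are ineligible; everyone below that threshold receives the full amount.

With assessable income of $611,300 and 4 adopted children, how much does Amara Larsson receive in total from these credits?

Adoption Credit: base = 4 × $9,025 = $36,100. 6% of the $341,600 excess over $269,700 is $20,496; credit = $36,100 − $20,496 = $15,604.
Child Care Credit: $611,300 is at or above $328,500, so the credit is $0.
Renter's Relief Credit: income exceeds $239,100 by $372,200 → 931 increments × $65 = $60,515 ≥ base, so the credit is $0.
Disability Support Credit: $611,300 meets or exceeds the $329,700 cutoff, so the credit is $0.
Total: $15,604 + $0 + $0 + $0 = $15,604.

$15,604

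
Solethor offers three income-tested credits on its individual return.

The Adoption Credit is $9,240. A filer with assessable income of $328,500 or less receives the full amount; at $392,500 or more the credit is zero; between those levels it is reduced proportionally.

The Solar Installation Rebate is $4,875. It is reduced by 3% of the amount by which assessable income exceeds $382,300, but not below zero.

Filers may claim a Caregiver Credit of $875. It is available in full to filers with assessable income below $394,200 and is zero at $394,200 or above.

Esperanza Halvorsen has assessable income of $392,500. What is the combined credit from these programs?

$5,444

Adoption Credit: $392,500 is at or above $392,500, so the credit is $0.
Solar Installation Rebate: 3% of the $10,200 excess over $382,300 is $306; credit = $4,875 − $306 = $4,569.
Caregiver Credit: $392,500 is below the $394,200 cutoff, so the full $875 applies.
Total: $0 + $4,569 + $875 = $5,444.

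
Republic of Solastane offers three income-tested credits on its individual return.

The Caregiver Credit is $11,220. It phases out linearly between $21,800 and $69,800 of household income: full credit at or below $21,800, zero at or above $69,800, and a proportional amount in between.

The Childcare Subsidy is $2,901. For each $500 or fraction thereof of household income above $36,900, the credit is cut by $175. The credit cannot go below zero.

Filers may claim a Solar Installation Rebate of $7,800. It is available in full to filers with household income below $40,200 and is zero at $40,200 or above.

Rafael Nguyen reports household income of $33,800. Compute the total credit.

$19,116

Caregiver Credit: $33,800 is $12,000 into a $48,000 phase-out range, leaving 36,000/48,000 of the credit: $11,220 × 36,000/48,000 = $8,415.
Childcare Subsidy: $33,800 is at or below the $36,900 threshold, so the full $2,901 applies.
Solar Installation Rebate: $33,800 is below the $40,200 cutoff, so the full $7,800 applies.
Total: $8,415 + $2,901 + $7,800 = $19,116.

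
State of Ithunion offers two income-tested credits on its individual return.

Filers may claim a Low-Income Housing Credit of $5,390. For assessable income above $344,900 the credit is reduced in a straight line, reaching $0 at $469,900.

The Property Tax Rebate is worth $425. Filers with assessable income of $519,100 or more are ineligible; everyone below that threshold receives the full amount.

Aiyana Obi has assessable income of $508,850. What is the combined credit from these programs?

$425

Low-Income Housing Credit: $508,850 is at or above $469,900, so the credit is $0.
Property Tax Rebate: $508,850 is below the $519,100 cutoff, so the full $425 applies.
Total: $0 + $425 = $425.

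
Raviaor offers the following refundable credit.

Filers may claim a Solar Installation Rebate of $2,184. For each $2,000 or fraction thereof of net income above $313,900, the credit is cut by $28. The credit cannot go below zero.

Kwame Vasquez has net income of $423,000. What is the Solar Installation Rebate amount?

$644

Solar Installation Rebate: income exceeds $313,900 by $109,100, which is 55 full-or-partial $2,000 increments; reduction = 55 × $28 = $1,540, leaving $644.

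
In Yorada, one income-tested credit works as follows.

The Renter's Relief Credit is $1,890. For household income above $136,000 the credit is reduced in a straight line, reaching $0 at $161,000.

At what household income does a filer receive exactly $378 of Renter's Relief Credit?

$156,000

$378 is 378/1,890 of the full $1,890, so 1,512/1,890 of the $25,000 range has been used: income = $136,000 + $25,000 × 1,512/1,890 = $156,000.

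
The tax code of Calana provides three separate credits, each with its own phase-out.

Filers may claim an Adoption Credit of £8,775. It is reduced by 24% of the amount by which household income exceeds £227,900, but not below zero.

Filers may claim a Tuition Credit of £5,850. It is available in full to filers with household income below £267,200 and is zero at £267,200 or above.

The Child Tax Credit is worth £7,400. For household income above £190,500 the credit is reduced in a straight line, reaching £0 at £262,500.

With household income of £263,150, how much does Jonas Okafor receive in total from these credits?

Adoption Credit: 24% of the £35,250 excess over £227,900 is £8,460; credit = £8,775 − £8,460 = £315.
Tuition Credit: £263,150 is below the £267,200 cutoff, so the full £5,850 applies.
Child Tax Credit: £263,150 is at or above £262,500, so the credit is £0.
Total: £315 + £5,850 + £0 = £6,165.

£6,165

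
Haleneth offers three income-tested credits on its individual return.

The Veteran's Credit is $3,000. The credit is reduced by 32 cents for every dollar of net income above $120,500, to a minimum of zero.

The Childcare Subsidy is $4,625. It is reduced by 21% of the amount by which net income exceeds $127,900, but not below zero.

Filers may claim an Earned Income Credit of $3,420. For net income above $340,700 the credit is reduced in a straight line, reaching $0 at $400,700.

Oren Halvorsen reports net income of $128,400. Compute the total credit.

Veteran's Credit: 32% of the $7,900 excess over $120,500 is $2,528; credit = $3,000 − $2,528 = $472.
Childcare Subsidy: 21% of the $500 excess over $127,900 is $105; credit = $4,625 − $105 = $4,520.
Earned Income Credit: $128,400 is at or below the $340,700 threshold, so the full $3,420 applies.
Total: $472 + $4,520 + $3,420 = $8,412.

$8,412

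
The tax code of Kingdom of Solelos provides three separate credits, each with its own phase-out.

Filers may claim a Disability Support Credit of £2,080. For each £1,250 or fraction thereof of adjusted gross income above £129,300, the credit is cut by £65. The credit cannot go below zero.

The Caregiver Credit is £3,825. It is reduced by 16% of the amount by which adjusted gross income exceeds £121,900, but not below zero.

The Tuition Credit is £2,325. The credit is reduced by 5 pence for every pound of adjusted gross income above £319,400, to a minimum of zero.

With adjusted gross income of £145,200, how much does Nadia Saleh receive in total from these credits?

£3,657

Disability Support Credit: income exceeds £129,300 by £15,900, which is 13 full-or-partial £1,250 increments; reduction = 13 × £65 = £845, leaving £1,235.
Caregiver Credit: 16% of the £23,300 excess over £121,900 is £3,728; credit = £3,825 − £3,728 = £97.
Tuition Credit: £145,200 is at or below the £319,400 threshold, so the full £2,325 applies.
Total: £1,235 + £97 + £2,325 = £3,657.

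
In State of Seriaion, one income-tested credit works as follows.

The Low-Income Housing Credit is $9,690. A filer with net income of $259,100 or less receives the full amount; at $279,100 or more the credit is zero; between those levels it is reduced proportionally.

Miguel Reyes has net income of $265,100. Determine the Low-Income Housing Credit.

$6,783

Low-Income Housing Credit: $265,100 is $6,000 into a $20,000 phase-out range, leaving 14,000/20,000 of the credit: $9,690 × 14,000/20,000 = $6,783.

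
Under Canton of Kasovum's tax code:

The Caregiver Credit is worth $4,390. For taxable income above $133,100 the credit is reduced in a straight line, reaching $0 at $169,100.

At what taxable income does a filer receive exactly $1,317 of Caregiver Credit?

$158,300

$1,317 is 1,317/4,390 of the full $4,390, so 3,073/4,390 of the $36,000 range has been used: income = $133,100 + $36,000 × 3,073/4,390 = $158,300.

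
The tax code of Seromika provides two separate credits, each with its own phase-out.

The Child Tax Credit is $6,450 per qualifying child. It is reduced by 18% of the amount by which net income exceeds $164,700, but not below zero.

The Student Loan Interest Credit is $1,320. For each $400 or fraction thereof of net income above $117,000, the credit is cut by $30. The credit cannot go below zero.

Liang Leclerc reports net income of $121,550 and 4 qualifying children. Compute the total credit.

$26,760

Child Tax Credit: base = 4 × $6,450 = $25,800. $121,550 is at or below the $164,700 threshold, so the full $25,800 applies.
Student Loan Interest Credit: income exceeds $117,000 by $4,550, which is 12 full-or-partial $400 increments; reduction = 12 × $30 = $360, leaving $960.
Total: $25,800 + $960 = $26,760.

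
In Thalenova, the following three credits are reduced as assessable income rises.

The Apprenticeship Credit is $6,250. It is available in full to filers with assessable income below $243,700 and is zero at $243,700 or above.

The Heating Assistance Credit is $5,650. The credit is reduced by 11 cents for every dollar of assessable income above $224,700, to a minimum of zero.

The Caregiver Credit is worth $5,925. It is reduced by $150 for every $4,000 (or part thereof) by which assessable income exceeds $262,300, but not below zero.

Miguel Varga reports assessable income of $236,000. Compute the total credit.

Apprenticeship Credit: $236,000 is below the $243,700 cutoff, so the full $6,250 applies.
Heating Assistance Credit: 11% of the $11,300 excess over $224,700 is $1,243; credit = $5,650 − $1,243 = $4,407.
Caregiver Credit: $236,000 is at or below the $262,300 threshold, so the full $5,925 applies.
Total: $6,250 + $4,407 + $5,925 = $16,582.

$16,582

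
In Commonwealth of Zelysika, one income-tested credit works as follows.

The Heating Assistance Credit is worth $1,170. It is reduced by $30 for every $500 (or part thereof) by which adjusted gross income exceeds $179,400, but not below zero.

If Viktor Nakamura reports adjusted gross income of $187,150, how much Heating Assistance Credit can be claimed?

Heating Assistance Credit: income exceeds $179,400 by $7,750, which is 16 full-or-partial $500 increments; reduction = 16 × $30 = $480, leaving $690.

$690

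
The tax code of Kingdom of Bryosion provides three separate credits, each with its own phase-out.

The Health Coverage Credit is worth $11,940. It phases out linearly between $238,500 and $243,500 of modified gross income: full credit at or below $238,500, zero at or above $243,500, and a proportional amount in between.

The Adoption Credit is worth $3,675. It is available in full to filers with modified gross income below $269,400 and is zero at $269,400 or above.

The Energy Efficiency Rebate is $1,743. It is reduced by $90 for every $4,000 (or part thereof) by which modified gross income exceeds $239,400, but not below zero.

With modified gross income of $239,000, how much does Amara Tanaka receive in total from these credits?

Health Coverage Credit: $239,000 is $500 into a $5,000 phase-out range, leaving 4,500/5,000 of the credit: $11,940 × 4,500/5,000 = $10,746.
Adoption Credit: $239,000 is below the $269,400 cutoff, so the full $3,675 applies.
Energy Efficiency Rebate: $239,000 is at or below the $239,400 threshold, so the full $1,743 applies.
Total: $10,746 + $3,675 + $1,743 = $16,164.

$16,164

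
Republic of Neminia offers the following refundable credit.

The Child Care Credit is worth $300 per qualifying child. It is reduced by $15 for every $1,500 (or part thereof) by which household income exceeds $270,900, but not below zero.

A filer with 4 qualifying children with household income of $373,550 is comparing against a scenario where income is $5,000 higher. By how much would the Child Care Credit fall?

$45

At $373,550 — base = 4 × $300 = $1,200. income exceeds $270,900 by $102,650, which is 69 full-or-partial $1,500 increments; reduction = 69 × $15 = $1,035, leaving $165.
At $378,550 — base = 4 × $300 = $1,200. income exceeds $270,900 by $107,650, which is 72 full-or-partial $1,500 increments; reduction = 72 × $15 = $1,080, leaving $120.
Lost: $165 − $120 = $45.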